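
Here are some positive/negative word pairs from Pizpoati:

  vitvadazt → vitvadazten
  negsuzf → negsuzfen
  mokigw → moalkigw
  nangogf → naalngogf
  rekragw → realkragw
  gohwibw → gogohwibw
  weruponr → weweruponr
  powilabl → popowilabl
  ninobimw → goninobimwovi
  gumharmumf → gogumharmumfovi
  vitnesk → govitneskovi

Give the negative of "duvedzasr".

goduvedzasrovi

negsuzf and nangogf both end in -f yet inflect differently (negsuzfen, naalngogf), so the final letter is not what conditions the rule; the second-to-last letter is.
"duvedzasr" has second-to-last letter 's'. The one such stem in the data (vitnesk → govitneskovi) adds go- … -ovi around the stem, so the same rule applies.
The other patterns: stems whose second-to-last letter is 'z' add -en; stems whose second-to-last letter is 'g' insert -al- after the first vowel; stems whose second-to-last letter is 'b' or 'n' repeat the first consonant+vowel as a prefix.
So duvedzasr → goduvedzasrovi.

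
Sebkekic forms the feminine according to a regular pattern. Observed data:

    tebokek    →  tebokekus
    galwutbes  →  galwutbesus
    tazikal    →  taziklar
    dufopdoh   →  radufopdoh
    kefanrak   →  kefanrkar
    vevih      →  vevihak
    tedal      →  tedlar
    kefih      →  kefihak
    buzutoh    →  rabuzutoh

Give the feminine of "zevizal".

dufopdoh and kefih both end in -h yet inflect differently (radufopdoh, kefihak), so the final letter is not what conditions the rule; the last vowel is.
"zevizal" has last vowel 'a'. The stems whose last vowel is 'a' (tedal → tedlar, kefanrak → kefanrkar, tazikal → taziklar) delete the last vowel and add -ar.
The other patterns: stems whose last vowel is 'o' add the prefix ra-; stems whose last vowel is 'i' add -ak; stems whose last vowel is 'e' add -us.
So zevizal → zevizlar.

zevizlar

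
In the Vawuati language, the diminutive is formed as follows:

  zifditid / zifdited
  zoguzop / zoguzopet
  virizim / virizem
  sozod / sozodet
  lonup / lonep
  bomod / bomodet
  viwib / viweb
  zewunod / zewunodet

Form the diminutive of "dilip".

dilep

zoguzop and lonup both end in -p yet inflect differently (zoguzopet, lonep), so the final letter is not what conditions the rule; the last vowel is.
"dilip" has last vowel 'i'. The stems whose last vowel is 'i' (viwib → viweb, zifditid → zifdited, virizim → virizem) change the last vowel to 'e'.
So dilip → dilep.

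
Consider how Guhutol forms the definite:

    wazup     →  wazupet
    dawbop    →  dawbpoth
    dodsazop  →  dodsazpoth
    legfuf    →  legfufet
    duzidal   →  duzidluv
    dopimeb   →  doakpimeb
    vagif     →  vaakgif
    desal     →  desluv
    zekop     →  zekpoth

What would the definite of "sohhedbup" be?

sohhedbupet

"sohhedbup" has last vowel 'u'. The stems whose last vowel is 'u' (wazup → wazupet, legfuf → legfufet) add -et.
The other patterns: stems whose last vowel is 'e' or 'i' insert -ak- after the first vowel; stems whose last vowel is 'o' delete the last vowel and add -oth; stems whose last vowel is 'a' delete the last vowel and add -uv.
So sohhedbup → sohhedbupet.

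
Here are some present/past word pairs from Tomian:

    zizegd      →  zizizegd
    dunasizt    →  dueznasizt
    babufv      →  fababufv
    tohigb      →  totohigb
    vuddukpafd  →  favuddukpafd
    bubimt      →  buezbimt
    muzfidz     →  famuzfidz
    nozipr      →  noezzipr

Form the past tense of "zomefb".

fazomefb

zizegd and vuddukpafd both end in -d yet inflect differently (zizizegd, favuddukpafd), so the final letter is not what conditions the rule; the second-to-last letter is.
"zomefb" has second-to-last letter 'f'. The stems whose second-to-last letter is 'f' (vuddukpafd → favuddukpafd, babufv → fababufv) add the prefix fa-.
So zomefb → fazomefb.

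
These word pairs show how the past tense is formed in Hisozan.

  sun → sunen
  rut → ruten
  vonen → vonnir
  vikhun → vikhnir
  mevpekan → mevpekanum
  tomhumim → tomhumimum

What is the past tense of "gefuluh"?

gefuluhum

"gefuluh" has 3 vowels. The stems with 3 vowels (mevpekan → mevpekanum, tomhumim → tomhumimum) add -um.
So gefuluh → gefuluhum.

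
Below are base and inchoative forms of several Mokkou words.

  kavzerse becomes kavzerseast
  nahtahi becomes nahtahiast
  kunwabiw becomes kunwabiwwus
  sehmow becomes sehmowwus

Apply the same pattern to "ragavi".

ragaviast

nahtahi and kunwabiw both have last vowel 'i' yet inflect differently (nahtahiast, kunwabiwwus), so the last vowel is not what conditions the rule; whether the stem ends in a vowel or a consonant is.
"ragavi" ends in a vowel. The stems ending in a vowel (kavzerse → kavzerseast, nahtahi → nahtahiast) add -ast.
So ragavi → ragaviast.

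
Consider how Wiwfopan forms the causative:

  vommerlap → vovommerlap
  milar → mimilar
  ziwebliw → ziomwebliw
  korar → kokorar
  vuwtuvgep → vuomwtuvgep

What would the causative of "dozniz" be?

doomzniz

vommerlap and vuwtuvgep both end in -p yet inflect differently (vovommerlap, vuomwtuvgep), so the final letter is not what conditions the rule; the last vowel is.
"dozniz" has last vowel 'i'. The one such stem in the data (ziwebliw → ziomwebliw) inserts -om- after the first vowel (as does vuwtuvgep), so the same rule applies.
The other pattern: stems whose last vowel is 'a' repeat the first consonant+vowel as a prefix.
So dozniz → doomzniz.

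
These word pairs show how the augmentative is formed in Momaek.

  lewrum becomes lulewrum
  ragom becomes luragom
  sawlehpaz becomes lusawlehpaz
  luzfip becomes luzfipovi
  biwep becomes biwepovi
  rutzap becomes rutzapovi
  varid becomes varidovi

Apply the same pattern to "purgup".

purgupovi

"purgup" ends in -p. The stems ending in -p (luzfip → luzfipovi, biwep → biwepovi, rutzap → rutzapovi) add -ovi.
So purgup → purgupovi.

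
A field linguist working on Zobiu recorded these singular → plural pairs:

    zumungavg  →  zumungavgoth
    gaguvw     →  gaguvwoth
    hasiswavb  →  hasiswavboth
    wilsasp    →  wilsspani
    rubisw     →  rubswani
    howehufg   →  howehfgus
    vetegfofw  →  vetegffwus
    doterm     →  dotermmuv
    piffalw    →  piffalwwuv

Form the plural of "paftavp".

gaguvw and rubisw both end in -w yet inflect differently (gaguvwoth, rubswani), so the final letter is not what conditions the rule; the second-to-last letter is.
"paftavp" has second-to-last letter 'v'. The stems whose second-to-last letter is 'v' (zumungavg → zumungavgoth, gaguvw → gaguvwoth, hasiswavb → hasiswavboth) add -oth.
The other patterns: stems whose second-to-last letter is 's' delete the last vowel and add -ani; stems whose second-to-last letter is 'f' delete the last vowel and add -us; stems whose second-to-last letter is 'l' or 'r' double the final consonant and add -uv.
So paftavp → paftavpoth.

paftavpoth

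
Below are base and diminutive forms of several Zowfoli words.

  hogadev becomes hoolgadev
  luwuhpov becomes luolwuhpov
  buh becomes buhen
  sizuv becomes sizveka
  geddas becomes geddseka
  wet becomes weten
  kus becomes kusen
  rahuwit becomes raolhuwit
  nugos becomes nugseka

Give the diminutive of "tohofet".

toolhofet

kus and geddas both end in -s yet inflect differently (kusen, geddseka), so the final letter is not what conditions the rule; the number of vowels is.
"tohofet" has 3 vowels. The stems with 3 vowels (rahuwit → raolhuwit, luwuhpov → luolwuhpov, hogadev → hoolgadev) insert -ol- after the first vowel.
So tohofet → toolhofet.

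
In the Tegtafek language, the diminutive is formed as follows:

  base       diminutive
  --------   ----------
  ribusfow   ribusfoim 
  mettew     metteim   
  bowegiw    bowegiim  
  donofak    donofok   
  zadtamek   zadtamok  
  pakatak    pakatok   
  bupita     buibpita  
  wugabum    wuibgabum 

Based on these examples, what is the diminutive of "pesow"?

pesoim

mettew and zadtamek both have last vowel 'e' yet inflect differently (metteim, zadtamok), so the last vowel is not what conditions the rule; the final letter is.
"pesow" ends in -w. The stems ending in -w (ribusfow → ribusfoim, mettew → metteim, bowegiw → bowegiim) drop the final letter and add -im.
The other patterns: stems ending in -k change the last vowel to 'o'; stems ending in -a or -m insert -ib- after the first vowel.
So pesow → pesoim.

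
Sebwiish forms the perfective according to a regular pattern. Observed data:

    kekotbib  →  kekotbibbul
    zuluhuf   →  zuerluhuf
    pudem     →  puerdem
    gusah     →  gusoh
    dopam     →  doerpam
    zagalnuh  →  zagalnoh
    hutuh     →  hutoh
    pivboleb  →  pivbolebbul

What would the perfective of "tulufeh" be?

pivboleb and pudem both have last vowel 'e' yet inflect differently (pivbolebbul, puerdem), so the last vowel is not what conditions the rule; the final letter is.
"tulufeh" ends in -h. The stems ending in -h (hutuh → hutoh, gusah → gusoh, zagalnuh → zagalnoh) change the last vowel to 'o'.
So tulufeh → tulufoh.

tulufoh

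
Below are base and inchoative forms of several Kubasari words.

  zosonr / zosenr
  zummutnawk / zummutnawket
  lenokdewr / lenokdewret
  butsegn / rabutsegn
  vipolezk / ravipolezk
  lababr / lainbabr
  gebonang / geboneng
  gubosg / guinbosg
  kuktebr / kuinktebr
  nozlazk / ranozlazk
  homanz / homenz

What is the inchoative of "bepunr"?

"bepunr" has second-to-last letter 'n'. The stems whose second-to-last letter is 'n' (homanz → homenz, gebonang → geboneng, zosonr → zosenr) change the last vowel to 'e'.
The other patterns: stems whose second-to-last letter is 'b' or 's' insert -in- after the first vowel; stems whose second-to-last letter is 'w' add -et; stems whose second-to-last letter is 'g' or 'z' add the prefix ra-.
So bepunr → bepenr.

bepenr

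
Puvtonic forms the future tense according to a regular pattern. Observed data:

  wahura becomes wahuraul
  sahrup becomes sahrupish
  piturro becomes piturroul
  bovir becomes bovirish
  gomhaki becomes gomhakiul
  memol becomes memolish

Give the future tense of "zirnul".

zirnulish

piturro and memol both have last vowel 'o' yet inflect differently (piturroul, memolish), so the last vowel is not what conditions the rule; whether the stem ends in a vowel or a consonant is.
"zirnul" ends in a consonant. The stems ending in a consonant (memol → memolish, bovir → bovirish, sahrup → sahrupish) add -ish.
The other pattern: stems ending in a vowel add -ul.
So zirnul → zirnulish.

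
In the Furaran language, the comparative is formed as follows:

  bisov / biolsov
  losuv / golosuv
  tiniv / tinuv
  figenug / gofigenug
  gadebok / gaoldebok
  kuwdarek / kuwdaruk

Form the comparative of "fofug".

gofofug

losuv and bisov both end in -v yet inflect differently (golosuv, biolsov), so the final letter is not what conditions the rule; the last vowel is.
"fofug" has last vowel 'u'. The stems whose last vowel is 'u' (losuv → golosuv, figenug → gofigenug) add the prefix go-.
The other patterns: stems whose last vowel is 'o' insert -ol- after the first vowel; stems whose last vowel is 'e' or 'i' change the last vowel to 'u'.
So fofug → gofofug.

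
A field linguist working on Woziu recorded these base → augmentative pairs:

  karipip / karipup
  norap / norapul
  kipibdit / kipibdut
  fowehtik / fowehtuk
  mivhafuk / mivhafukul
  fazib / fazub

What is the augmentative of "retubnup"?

retubnupul

norap and karipip both end in -p yet inflect differently (norapul, karipup), so the final letter is not what conditions the rule; the last vowel is.
"retubnup" has last vowel 'u'. The one such stem in the data (mivhafuk → mivhafukul) adds -ul, so the same rule applies.
The other pattern: stems whose last vowel is 'i' change the last vowel to 'u'.
So retubnup → retubnupul.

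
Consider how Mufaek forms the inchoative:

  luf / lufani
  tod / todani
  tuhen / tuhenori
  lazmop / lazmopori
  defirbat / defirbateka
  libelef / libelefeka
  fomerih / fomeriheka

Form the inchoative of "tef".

luf and libelef both end in -f yet inflect differently (lufani, libelefeka), so the final letter is not what conditions the rule; the number of vowels is.
"tef" has 1 vowel. The stems with 1 vowel (luf → lufani, tod → todani) add -ani.
The other patterns: stems with 2 vowels add -ori; stems with 3 vowels add -eka.
So tef → tefani.

tefani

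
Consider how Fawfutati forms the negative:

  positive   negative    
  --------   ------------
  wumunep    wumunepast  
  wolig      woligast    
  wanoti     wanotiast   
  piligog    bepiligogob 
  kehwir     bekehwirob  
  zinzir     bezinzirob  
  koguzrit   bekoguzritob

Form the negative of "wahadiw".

wolig and piligog both end in -g yet inflect differently (woligast, bepiligogob), so the final letter is not what conditions the rule; the first letter is.
"wahadiw" begins with w-. The stems beginning with w- (wumunep → wumunepast, wolig → woligast, wanoti → wanotiast) add -ast.
So wahadiw → wahadiwast.

wahadiwast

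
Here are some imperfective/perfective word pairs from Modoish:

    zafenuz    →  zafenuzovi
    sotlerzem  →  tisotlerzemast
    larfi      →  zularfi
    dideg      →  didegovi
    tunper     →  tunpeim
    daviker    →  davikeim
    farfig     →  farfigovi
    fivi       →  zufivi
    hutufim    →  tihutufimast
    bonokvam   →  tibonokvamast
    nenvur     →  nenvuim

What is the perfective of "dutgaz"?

dutgazovi

"dutgaz" ends in -z. The one such stem in the data (zafenuz → zafenuzovi) adds -ovi, so the same rule applies.
The other patterns: stems ending in -r drop the final letter and add -im; stems ending in -m add ti- … -ast around the stem; stems ending in -i add the prefix zu-.
So dutgaz → dutgazovi.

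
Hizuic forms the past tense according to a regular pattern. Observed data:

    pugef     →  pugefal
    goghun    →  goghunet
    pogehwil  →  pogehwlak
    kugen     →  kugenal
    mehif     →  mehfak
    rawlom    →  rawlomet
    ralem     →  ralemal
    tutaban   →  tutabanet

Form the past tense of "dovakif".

dovakfak

"dovakif" has last vowel 'i'. The stems whose last vowel is 'i' (pogehwil → pogehwlak, mehif → mehfak) delete the last vowel and add -ak.
The other patterns: stems whose last vowel is 'e' add -al; stems whose last vowel is 'a', 'o' or 'u' add -et.
So dovakif → dovakfak.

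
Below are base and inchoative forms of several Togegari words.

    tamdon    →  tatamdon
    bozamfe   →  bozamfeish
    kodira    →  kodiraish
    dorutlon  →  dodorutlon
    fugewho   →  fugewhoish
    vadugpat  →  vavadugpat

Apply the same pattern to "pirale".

piraleish

"pirale" ends in a vowel. The stems ending in a vowel (bozamfe → bozamfeish, kodira → kodiraish, fugewho → fugewhoish) add -ish.
The other pattern: stems ending in a consonant repeat the first consonant+vowel as a prefix.
So pirale → piraleish.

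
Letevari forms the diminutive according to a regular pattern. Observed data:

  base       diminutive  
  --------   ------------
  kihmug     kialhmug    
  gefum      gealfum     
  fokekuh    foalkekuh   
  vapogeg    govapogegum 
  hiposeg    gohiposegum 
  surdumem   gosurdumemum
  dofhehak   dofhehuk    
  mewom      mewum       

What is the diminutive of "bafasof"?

"bafasof" has last vowel 'o'. The one such stem in the data (mewom → mewum) changes the last vowel to 'u' (as does dofhehak), so the same rule applies.
So bafasof → bafasuf.

bafasuf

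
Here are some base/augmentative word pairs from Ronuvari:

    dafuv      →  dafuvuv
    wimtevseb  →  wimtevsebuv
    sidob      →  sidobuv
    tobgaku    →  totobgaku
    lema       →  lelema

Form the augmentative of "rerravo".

tobgaku and dafuv both have last vowel 'u' yet inflect differently (totobgaku, dafuvuv), so the last vowel is not what conditions the rule; whether the stem ends in a vowel or a consonant is.
"rerravo" ends in a vowel. The stems ending in a vowel (lema → lelema, tobgaku → totobgaku) repeat the first consonant+vowel as a prefix.
So rerravo → rererravo.

rererravo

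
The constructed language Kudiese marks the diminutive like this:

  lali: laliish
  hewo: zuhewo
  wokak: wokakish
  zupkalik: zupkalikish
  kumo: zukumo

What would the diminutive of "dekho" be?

wokak and kumo both have 2 vowels yet inflect differently (wokakish, zukumo), so the number of vowels is not what conditions the rule; the final letter is.
"dekho" ends in -o. The stems ending in -o (kumo → zukumo, hewo → zuhewo) add the prefix zu-.
So dekho → zudekho.

zudekho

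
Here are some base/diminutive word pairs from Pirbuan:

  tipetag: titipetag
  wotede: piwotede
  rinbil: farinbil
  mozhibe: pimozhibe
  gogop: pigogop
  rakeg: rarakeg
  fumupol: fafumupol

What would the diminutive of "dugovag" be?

dudugovag

"dugovag" ends in -g. The stems ending in -g (rakeg → rarakeg, tipetag → titipetag) repeat the first consonant+vowel as a prefix.
The other patterns: stems ending in -l add the prefix fa-; stems ending in -e or -p add the prefix pi-.
So dugovag → dudugovag.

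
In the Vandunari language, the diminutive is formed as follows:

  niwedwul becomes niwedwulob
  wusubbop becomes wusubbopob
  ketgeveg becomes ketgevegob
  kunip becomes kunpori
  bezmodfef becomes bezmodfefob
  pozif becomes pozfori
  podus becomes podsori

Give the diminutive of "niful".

pozif and bezmodfef both end in -f yet inflect differently (pozfori, bezmodfefob), so the final letter is not what conditions the rule; the number of vowels is.
"niful" has 2 vowels. The stems with 2 vowels (kunip → kunpori, pozif → pozfori, podus → podsori) delete the last vowel and add -ori.
So niful → niflori.

niflori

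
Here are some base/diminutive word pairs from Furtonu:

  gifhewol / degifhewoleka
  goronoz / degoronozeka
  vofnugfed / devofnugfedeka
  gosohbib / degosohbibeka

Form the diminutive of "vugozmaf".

Every pair shown (gifhewol → degifhewoleka, goronoz → degoronozeka, vofnugfed → devofnugfedeka, …) follows the same rule: add de- … -eka around the stem.
So vugozmaf → devugozmafeka.

devugozmafeka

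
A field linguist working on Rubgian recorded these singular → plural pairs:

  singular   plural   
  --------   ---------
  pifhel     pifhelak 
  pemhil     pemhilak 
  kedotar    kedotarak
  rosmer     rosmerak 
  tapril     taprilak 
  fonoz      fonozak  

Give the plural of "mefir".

mefirak

Every pair shown (pifhel → pifhelak, pemhil → pemhilak, kedotar → kedotarak, …) follows the same rule: add -ak.
So mefir → mefirak.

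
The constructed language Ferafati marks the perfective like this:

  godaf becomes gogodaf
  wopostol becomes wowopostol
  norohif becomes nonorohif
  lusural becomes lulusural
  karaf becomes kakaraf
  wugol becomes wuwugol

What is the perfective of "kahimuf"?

kakahimuf

Every pair shown (godaf → gogodaf, wopostol → wowopostol, norohif → nonorohif, …) follows the same rule: repeat the first consonant+vowel as a prefix.
So kahimuf → kakahimuf.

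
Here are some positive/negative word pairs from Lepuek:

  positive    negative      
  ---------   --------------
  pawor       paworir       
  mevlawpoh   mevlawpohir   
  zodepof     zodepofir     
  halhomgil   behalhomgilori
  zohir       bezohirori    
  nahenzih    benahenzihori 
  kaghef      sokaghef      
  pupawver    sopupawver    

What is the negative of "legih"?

belegihori

pawor and zohir both end in -r yet inflect differently (paworir, bezohirori), so the final letter is not what conditions the rule; the last vowel is.
"legih" has last vowel 'i'. The stems whose last vowel is 'i' (halhomgil → behalhomgilori, zohir → bezohirori, nahenzih → benahenzihori) add be- … -ori around the stem.
The other patterns: stems whose last vowel is 'o' add -ir; stems whose last vowel is 'e' add the prefix so-.
So legih → belegihori.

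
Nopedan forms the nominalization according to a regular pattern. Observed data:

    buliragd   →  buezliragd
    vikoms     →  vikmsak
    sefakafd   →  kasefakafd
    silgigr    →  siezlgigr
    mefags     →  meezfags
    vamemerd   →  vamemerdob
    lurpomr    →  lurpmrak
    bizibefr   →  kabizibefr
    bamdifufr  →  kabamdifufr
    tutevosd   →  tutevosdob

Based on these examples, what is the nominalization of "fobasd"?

lurpomr and bamdifufr both end in -r yet inflect differently (lurpmrak, kabamdifufr), so the final letter is not what conditions the rule; the second-to-last letter is.
"fobasd" has second-to-last letter 's'. The one such stem in the data (tutevosd → tutevosdob) adds -ob, so the same rule applies.
So fobasd → fobasdob.

fobasdob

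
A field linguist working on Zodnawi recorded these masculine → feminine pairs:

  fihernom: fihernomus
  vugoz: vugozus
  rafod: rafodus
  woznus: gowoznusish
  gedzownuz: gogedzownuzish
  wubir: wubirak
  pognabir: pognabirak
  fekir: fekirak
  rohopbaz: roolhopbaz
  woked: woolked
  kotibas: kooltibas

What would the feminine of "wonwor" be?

wonworus

vugoz and gedzownuz both end in -z yet inflect differently (vugozus, gogedzownuzish), so the final letter is not what conditions the rule; the last vowel is.
"wonwor" has last vowel 'o'. The stems whose last vowel is 'o' (fihernom → fihernomus, vugoz → vugozus, rafod → rafodus) add -us.
The other patterns: stems whose last vowel is 'u' add go- … -ish around the stem; stems whose last vowel is 'i' add -ak; stems whose last vowel is 'a' or 'e' insert -ol- after the first vowel.
So wonwor → wonworus.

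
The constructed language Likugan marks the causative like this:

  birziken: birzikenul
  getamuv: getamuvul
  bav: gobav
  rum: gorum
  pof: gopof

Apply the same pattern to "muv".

getamuv and bav both end in -v yet inflect differently (getamuvul, gobav), so the final letter is not what conditions the rule; the number of vowels is.
"muv" has 1 vowel. The stems with 1 vowel (bav → gobav, rum → gorum, pof → gopof) add the prefix go-.
The other pattern: stems with 3 vowels add -ul.
So muv → gomuv.

gomuv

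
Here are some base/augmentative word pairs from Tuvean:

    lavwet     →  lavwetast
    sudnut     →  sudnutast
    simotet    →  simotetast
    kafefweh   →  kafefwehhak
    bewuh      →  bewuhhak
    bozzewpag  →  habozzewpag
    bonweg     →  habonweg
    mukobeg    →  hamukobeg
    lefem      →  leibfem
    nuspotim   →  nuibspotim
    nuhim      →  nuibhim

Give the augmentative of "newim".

neibwim

lavwet and kafefweh both have last vowel 'e' yet inflect differently (lavwetast, kafefwehhak), so the last vowel is not what conditions the rule; the final letter is.
"newim" ends in -m. The stems ending in -m (lefem → leibfem, nuspotim → nuibspotim, nuhim → nuibhim) insert -ib- after the first vowel.
So newim → neibwim.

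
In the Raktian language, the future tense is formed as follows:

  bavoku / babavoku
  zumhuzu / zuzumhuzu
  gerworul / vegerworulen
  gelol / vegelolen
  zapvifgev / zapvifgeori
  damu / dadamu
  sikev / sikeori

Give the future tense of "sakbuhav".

damu and gerworul both have last vowel 'u' yet inflect differently (dadamu, vegerworulen), so the last vowel is not what conditions the rule; the final letter is.
"sakbuhav" ends in -v. The stems ending in -v (zapvifgev → zapvifgeori, sikev → sikeori) drop the final letter and add -ori.
The other patterns: stems ending in -u repeat the first consonant+vowel as a prefix; stems ending in -l add ve- … -en around the stem.
So sakbuhav → sakbuhaori.

sakbuhaori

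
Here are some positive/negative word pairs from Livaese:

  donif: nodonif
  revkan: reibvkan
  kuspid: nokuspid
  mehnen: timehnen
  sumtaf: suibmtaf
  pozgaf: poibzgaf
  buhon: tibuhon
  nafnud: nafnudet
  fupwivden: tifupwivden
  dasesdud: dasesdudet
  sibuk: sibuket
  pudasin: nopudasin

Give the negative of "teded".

nafnud and kuspid both end in -d yet inflect differently (nafnudet, nokuspid), so the final letter is not what conditions the rule; the last vowel is.
"teded" has last vowel 'e'. The stems whose last vowel is 'e' (fupwivden → tifupwivden, mehnen → timehnen) add the prefix ti-.
The other patterns: stems whose last vowel is 'u' add -et; stems whose last vowel is 'i' add the prefix no-; stems whose last vowel is 'a' insert -ib- after the first vowel.
So teded → titeded.

titeded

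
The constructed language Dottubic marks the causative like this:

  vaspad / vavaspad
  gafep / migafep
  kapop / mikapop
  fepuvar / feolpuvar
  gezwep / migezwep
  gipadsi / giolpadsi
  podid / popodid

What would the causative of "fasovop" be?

podid and gipadsi both have last vowel 'i' yet inflect differently (popodid, giolpadsi), so the last vowel is not what conditions the rule; the final letter is.
"fasovop" ends in -p. The stems ending in -p (kapop → mikapop, gafep → migafep, gezwep → migezwep) add the prefix mi-.
The other patterns: stems ending in -d repeat the first consonant+vowel as a prefix; stems ending in -i or -r insert -ol- after the first vowel.
So fasovop → mifasovop.

mifasovop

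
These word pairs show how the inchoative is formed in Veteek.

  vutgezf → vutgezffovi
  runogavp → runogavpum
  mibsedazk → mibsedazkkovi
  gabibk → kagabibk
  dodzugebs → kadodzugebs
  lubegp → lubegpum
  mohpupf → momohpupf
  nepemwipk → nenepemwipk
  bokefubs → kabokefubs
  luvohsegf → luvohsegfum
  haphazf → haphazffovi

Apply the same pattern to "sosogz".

luvohsegf and vutgezf both end in -f yet inflect differently (luvohsegfum, vutgezffovi), so the final letter is not what conditions the rule; the second-to-last letter is.
"sosogz" has second-to-last letter 'g'. The stems whose second-to-last letter is 'g' (luvohsegf → luvohsegfum, lubegp → lubegpum) add -um.
So sosogz → sosogzum.

sosogzum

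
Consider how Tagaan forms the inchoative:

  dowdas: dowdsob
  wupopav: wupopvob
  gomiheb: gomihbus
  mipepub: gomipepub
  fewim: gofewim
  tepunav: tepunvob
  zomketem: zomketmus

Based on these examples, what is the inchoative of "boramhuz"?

"boramhuz" has last vowel 'u'. The one such stem in the data (mipepub → gomipepub) adds the prefix go-, so the same rule applies.
The other patterns: stems whose last vowel is 'a' delete the last vowel and add -ob; stems whose last vowel is 'e' delete the last vowel and add -us.
So boramhuz → goboramhuz.

goboramhuz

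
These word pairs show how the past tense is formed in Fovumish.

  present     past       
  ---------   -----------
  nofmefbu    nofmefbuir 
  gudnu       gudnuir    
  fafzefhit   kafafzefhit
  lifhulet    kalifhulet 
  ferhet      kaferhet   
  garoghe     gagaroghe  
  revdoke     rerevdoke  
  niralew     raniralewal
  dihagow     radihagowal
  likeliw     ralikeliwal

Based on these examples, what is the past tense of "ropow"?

lifhulet and garoghe both have last vowel 'e' yet inflect differently (kalifhulet, gagaroghe), so the last vowel is not what conditions the rule; the final letter is.
"ropow" ends in -w. The stems ending in -w (niralew → raniralewal, dihagow → radihagowal, likeliw → ralikeliwal) add ra- … -al around the stem.
So ropow → raropowal.

raropowal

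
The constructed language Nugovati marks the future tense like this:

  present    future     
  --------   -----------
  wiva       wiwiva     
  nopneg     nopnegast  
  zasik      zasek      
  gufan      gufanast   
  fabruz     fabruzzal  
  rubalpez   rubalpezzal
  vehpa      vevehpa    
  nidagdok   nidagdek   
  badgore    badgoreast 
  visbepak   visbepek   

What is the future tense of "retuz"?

visbepak and wiva both have last vowel 'a' yet inflect differently (visbepek, wiwiva), so the last vowel is not what conditions the rule; the final letter is.
"retuz" ends in -z. The stems ending in -z (fabruz → fabruzzal, rubalpez → rubalpezzal) double the final consonant and add -al.
So retuz → retuzzal.

retuzzal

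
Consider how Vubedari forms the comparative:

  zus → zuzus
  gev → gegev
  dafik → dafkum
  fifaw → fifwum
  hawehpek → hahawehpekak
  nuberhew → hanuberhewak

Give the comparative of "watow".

watwum

dafik and hawehpek both end in -k yet inflect differently (dafkum, hahawehpekak), so the final letter is not what conditions the rule; the number of vowels is.
"watow" has 2 vowels. The stems with 2 vowels (dafik → dafkum, fifaw → fifwum) delete the last vowel and add -um.
The other patterns: stems with 1 vowel repeat the first consonant+vowel as a prefix; stems with 3 vowels add ha- … -ak around the stem.
So watow → watwum.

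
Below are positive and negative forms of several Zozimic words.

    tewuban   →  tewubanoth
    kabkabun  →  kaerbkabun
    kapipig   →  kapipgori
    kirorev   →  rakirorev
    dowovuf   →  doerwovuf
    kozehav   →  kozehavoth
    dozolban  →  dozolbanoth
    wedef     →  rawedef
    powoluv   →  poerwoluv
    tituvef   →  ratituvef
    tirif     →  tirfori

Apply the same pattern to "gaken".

ragaken

"gaken" has last vowel 'e'. The stems whose last vowel is 'e' (wedef → rawedef, kirorev → rakirorev, tituvef → ratituvef) add the prefix ra-.
The other patterns: stems whose last vowel is 'a' add -oth; stems whose last vowel is 'i' delete the last vowel and add -ori; stems whose last vowel is 'u' insert -er- after the first vowel.
So gaken → ragaken.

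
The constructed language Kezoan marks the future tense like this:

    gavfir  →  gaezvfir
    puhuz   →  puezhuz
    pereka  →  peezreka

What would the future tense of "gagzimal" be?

Every pair shown (gavfir → gaezvfir, puhuz → puezhuz, pereka → peezreka) follows the same rule: insert -ez- after the first vowel.
So gagzimal → gaezgzimal.

gaezgzimal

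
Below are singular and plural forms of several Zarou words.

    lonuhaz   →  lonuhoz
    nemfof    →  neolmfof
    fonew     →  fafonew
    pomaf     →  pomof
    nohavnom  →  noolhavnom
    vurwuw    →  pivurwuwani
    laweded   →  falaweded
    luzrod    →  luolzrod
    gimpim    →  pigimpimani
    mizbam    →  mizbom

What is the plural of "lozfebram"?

"lozfebram" has last vowel 'a'. The stems whose last vowel is 'a' (pomaf → pomof, mizbam → mizbom, lonuhaz → lonuhoz) change the last vowel to 'o'.
So lozfebram → lozfebrom.

lozfebrom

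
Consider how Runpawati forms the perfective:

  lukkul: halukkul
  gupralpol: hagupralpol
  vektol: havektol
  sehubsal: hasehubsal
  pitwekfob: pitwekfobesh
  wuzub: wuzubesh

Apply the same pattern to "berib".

beribesh

gupralpol and pitwekfob both have last vowel 'o' yet inflect differently (hagupralpol, pitwekfobesh), so the last vowel is not what conditions the rule; the final letter is.
"berib" ends in -b. The stems ending in -b (pitwekfob → pitwekfobesh, wuzub → wuzubesh) add -esh.
So berib → beribesh.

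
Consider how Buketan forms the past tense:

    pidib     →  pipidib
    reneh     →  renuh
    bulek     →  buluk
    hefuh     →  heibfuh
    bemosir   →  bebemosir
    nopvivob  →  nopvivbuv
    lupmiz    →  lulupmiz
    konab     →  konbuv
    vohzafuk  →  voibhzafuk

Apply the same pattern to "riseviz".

ririseviz

hefuh and reneh both end in -h yet inflect differently (heibfuh, renuh), so the final letter is not what conditions the rule; the last vowel is.
"riseviz" has last vowel 'i'. The stems whose last vowel is 'i' (pidib → pipidib, lupmiz → lulupmiz, bemosir → bebemosir) repeat the first consonant+vowel as a prefix.
The other patterns: stems whose last vowel is 'u' insert -ib- after the first vowel; stems whose last vowel is 'e' change the last vowel to 'u'; stems whose last vowel is 'a' or 'o' delete the last vowel and add -uv.
So riseviz → ririseviz.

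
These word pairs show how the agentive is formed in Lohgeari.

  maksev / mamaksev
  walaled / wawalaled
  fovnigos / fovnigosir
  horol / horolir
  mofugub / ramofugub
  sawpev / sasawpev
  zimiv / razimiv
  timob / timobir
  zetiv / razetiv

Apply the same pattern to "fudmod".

maksev and zimiv both end in -v yet inflect differently (mamaksev, razimiv), so the final letter is not what conditions the rule; the last vowel is.
"fudmod" has last vowel 'o'. The stems whose last vowel is 'o' (timob → timobir, fovnigos → fovnigosir, horol → horolir) add -ir.
The other patterns: stems whose last vowel is 'e' repeat the first consonant+vowel as a prefix; stems whose last vowel is 'i' or 'u' add the prefix ra-.
So fudmod → fudmodir.

fudmodir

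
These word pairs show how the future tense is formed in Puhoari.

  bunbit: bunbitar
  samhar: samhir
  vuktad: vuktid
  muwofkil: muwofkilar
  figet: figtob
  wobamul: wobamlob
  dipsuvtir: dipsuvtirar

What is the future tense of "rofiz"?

bunbit and figet both end in -t yet inflect differently (bunbitar, figtob), so the final letter is not what conditions the rule; the last vowel is.
"rofiz" has last vowel 'i'. The stems whose last vowel is 'i' (muwofkil → muwofkilar, bunbit → bunbitar, dipsuvtir → dipsuvtirar) add -ar.
The other patterns: stems whose last vowel is 'e' or 'u' delete the last vowel and add -ob; stems whose last vowel is 'a' change the last vowel to 'i'.
So rofiz → rofizar.

rofizar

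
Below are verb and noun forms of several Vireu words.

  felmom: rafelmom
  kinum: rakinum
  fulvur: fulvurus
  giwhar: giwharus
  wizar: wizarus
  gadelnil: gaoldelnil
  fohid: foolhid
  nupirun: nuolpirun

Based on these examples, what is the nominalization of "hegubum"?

rahegubum

"hegubum" ends in -m. The stems ending in -m (felmom → rafelmom, kinum → rakinum) add the prefix ra-.
So hegubum → rahegubum.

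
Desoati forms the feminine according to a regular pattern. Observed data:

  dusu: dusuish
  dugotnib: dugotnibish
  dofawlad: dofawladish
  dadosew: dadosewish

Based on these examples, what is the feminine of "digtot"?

Every pair shown (dusu → dusuish, dugotnib → dugotnibish, dofawlad → dofawladish, …) follows the same rule: add -ish.
So digtot → digtotish.

digtotish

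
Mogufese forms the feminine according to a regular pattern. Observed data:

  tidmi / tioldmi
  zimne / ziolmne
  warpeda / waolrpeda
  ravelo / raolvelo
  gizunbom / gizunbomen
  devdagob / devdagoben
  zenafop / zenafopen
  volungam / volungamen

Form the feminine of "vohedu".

ravelo and gizunbom both have last vowel 'o' yet inflect differently (raolvelo, gizunbomen), so the last vowel is not what conditions the rule; whether the stem ends in a vowel or a consonant is.
"vohedu" ends in a vowel. The stems ending in a vowel (tidmi → tioldmi, zimne → ziolmne, warpeda → waolrpeda) insert -ol- after the first vowel.
So vohedu → voolhedu.

voolhedu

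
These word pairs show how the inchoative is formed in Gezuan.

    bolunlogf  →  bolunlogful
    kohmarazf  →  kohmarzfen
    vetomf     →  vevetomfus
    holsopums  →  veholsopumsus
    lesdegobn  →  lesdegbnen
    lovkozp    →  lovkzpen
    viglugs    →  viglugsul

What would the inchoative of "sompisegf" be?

sompisegful

kohmarazf and vetomf both end in -f yet inflect differently (kohmarzfen, vevetomfus), so the final letter is not what conditions the rule; the second-to-last letter is.
"sompisegf" has second-to-last letter 'g'. The stems whose second-to-last letter is 'g' (bolunlogf → bolunlogful, viglugs → viglugsul) add -ul.
The other patterns: stems whose second-to-last letter is 'b' or 'z' delete the last vowel and add -en; stems whose second-to-last letter is 'm' add ve- … -us around the stem.
So sompisegf → sompisegful.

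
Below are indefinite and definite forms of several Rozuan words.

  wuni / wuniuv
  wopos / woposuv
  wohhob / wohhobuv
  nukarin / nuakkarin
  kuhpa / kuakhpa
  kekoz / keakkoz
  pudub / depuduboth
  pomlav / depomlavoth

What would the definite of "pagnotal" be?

wohhob and pudub both end in -b yet inflect differently (wohhobuv, depuduboth), so the final letter is not what conditions the rule; the first letter is.
"pagnotal" begins with p-. The stems beginning with p- (pudub → depuduboth, pomlav → depomlavoth) add de- … -oth around the stem.
So pagnotal → depagnotaloth.

depagnotaloth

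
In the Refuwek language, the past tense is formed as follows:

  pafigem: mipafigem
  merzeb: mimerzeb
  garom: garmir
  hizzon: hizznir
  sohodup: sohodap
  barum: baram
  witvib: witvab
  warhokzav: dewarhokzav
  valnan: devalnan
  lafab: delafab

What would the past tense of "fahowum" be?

pafigem and garom both end in -m yet inflect differently (mipafigem, garmir), so the final letter is not what conditions the rule; the last vowel is.
"fahowum" has last vowel 'u'. The stems whose last vowel is 'u' (sohodup → sohodap, barum → baram) change the last vowel to 'a'.
So fahowum → fahowam.

fahowam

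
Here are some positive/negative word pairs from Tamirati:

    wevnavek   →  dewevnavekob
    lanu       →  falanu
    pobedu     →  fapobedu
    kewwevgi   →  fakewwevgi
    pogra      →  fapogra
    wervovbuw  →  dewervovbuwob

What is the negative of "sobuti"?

fasobuti

wervovbuw and pobedu both have last vowel 'u' yet inflect differently (dewervovbuwob, fapobedu), so the last vowel is not what conditions the rule; whether the stem ends in a vowel or a consonant is.
"sobuti" ends in a vowel. The stems ending in a vowel (pogra → fapogra, pobedu → fapobedu, kewwevgi → fakewwevgi) add the prefix fa-.
So sobuti → fasobuti.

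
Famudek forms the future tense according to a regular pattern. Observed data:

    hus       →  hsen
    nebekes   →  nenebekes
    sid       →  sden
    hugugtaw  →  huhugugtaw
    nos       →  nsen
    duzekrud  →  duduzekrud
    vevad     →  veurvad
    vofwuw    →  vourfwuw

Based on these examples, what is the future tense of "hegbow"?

"hegbow" has 2 vowels. The stems with 2 vowels (vofwuw → vourfwuw, vevad → veurvad) insert -ur- after the first vowel.
So hegbow → heurgbow.

heurgbow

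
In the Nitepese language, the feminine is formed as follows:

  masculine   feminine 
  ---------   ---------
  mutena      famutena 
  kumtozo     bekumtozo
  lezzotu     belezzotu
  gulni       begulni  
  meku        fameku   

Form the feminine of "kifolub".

meku and lezzotu both end in -u yet inflect differently (fameku, belezzotu), so the final letter is not what conditions the rule; the first letter is.
"kifolub" begins with k-. The one such stem in the data (kumtozo → bekumtozo) adds the prefix be-, so the same rule applies.
So kifolub → bekifolub.

bekifolub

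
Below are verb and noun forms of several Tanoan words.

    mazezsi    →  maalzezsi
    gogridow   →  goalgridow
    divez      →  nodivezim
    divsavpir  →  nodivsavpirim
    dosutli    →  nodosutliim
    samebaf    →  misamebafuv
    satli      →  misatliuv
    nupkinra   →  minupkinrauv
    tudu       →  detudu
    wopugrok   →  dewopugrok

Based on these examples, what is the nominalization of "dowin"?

mazezsi and dosutli both end in -i yet inflect differently (maalzezsi, nodosutliim), so the final letter is not what conditions the rule; the first letter is.
"dowin" begins with d-. The stems beginning with d- (divez → nodivezim, divsavpir → nodivsavpirim, dosutli → nodosutliim) add no- … -im around the stem.
The other patterns: stems beginning with g- or m- insert -al- after the first vowel; stems beginning with n- or s- add mi- … -uv around the stem; stems beginning with t- or w- add the prefix de-.
So dowin → nodowinim.

nodowinim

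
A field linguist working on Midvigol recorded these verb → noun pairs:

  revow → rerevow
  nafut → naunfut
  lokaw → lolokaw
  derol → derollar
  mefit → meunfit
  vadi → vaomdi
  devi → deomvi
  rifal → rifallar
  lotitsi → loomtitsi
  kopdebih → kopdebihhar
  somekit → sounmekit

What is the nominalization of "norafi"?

"norafi" ends in -i. The stems ending in -i (vadi → vaomdi, lotitsi → loomtitsi, devi → deomvi) insert -om- after the first vowel.
The other patterns: stems ending in -t insert -un- after the first vowel; stems ending in -w repeat the first consonant+vowel as a prefix; stems ending in -h or -l double the final consonant and add -ar.
So norafi → noomrafi.

noomrafi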